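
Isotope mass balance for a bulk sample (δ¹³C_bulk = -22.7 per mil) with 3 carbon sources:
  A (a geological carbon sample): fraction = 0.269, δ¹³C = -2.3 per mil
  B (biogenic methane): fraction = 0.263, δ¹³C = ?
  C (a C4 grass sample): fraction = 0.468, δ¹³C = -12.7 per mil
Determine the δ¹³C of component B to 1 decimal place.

-61.4 per mil

Isotope mass balance: δ_bulk = Σ fᵢ·δᵢ.
-22.7 = 0.269×(-2.3) + 0.263×δ_B + 0.468×(-12.7)
0.263·δ_B = -22.7 − (-6.562) = -16.138
δ_B = -16.138 / 0.263 = -61.36 per mil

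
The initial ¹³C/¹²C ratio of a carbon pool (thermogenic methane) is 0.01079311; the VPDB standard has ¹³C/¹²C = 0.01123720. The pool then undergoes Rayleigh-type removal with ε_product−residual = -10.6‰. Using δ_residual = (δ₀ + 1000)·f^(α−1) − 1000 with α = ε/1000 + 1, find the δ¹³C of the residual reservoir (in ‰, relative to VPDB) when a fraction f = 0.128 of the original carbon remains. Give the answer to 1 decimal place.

δ₀ = (0.01079311/0.01123720 − 1)×1000 = (0.960480 − 1)×1000 = -39.520‰
α − 1 = ε/1000 = -0.0106
f^(α−1) = 0.128^(-0.0106) = 1.022030
δ_res = (-39.520 + 1000) × 1.022030 − 1000 = 981.640 − 1000 = -18.36‰

-18.4‰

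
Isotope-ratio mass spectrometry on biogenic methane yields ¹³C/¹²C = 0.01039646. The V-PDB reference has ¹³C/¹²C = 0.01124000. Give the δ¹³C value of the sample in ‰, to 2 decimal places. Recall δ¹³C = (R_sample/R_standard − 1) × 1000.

-75.05‰

δ¹³C = (R_sample / R_standard − 1) × 1000
R_sample / R_standard = 0.01039646 / 0.01124000 = 0.924952
δ¹³C = (0.924952 − 1) × 1000 = -75.048‰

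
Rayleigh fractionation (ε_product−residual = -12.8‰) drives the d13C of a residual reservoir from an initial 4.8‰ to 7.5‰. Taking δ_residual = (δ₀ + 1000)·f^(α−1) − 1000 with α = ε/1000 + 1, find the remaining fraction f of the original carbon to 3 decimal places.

0.811

α − 1 = ε/1000 = -0.0128
(δ_res + 1000)/(δ₀ + 1000) = (7.5 + 1000)/(4.8 + 1000) = 1007.5/1004.8 = 1.002687
f = 1.002687^(1/-0.0128) = exp(ln(1.002687)/-0.0128) = exp(0.00268/-0.0128)
f = exp(-0.2096) = 0.8109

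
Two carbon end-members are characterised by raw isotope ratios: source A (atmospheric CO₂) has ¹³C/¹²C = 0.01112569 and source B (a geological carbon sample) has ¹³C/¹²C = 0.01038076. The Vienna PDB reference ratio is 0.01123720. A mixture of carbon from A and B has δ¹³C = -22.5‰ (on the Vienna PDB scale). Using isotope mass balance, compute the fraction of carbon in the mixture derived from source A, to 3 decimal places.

δ_A = (0.01112569/0.01123720 − 1)×1000 = (0.990077 − 1)×1000 = -9.923‰
δ_B = (0.01038076/0.01123720 − 1)×1000 = (0.923785 − 1)×1000 = -76.215‰
f_A = (δ_mix − δ_B)/(δ_A − δ_B) = (-22.5 − (-76.215))/(-9.923 − (-76.215))
f_A = 53.715 / 66.291 = 0.8103

0.810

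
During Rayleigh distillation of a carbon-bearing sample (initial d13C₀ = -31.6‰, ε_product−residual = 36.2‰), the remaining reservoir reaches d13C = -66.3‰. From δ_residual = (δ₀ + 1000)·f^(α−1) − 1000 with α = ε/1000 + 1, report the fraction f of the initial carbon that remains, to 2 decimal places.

0.36

α − 1 = ε/1000 = 0.0362
(δ_res + 1000)/(δ₀ + 1000) = (-66.3 + 1000)/(-31.6 + 1000) = 933.7/968.4 = 0.964168
f = 0.964168^(1/0.0362) = exp(ln(0.964168)/0.0362) = exp(-0.03649/0.0362)
f = exp(-1.0080) = 0.3649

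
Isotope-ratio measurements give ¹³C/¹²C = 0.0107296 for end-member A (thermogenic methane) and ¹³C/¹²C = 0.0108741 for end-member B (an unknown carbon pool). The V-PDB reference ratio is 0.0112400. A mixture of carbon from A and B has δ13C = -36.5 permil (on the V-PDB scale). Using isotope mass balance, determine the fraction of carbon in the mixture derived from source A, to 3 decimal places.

0.307

δ_A = (0.0107296/0.0112400 − 1)×1000 = (0.954591 − 1)×1000 = -45.409 permil
δ_B = (0.0108741/0.0112400 − 1)×1000 = (0.967447 − 1)×1000 = -32.553 permil
f_A = (δ_mix − δ_B)/(δ_A − δ_B) = (-36.5 − (-32.553))/(-45.409 − (-32.553))
f_A = -3.947 / -12.856 = 0.3070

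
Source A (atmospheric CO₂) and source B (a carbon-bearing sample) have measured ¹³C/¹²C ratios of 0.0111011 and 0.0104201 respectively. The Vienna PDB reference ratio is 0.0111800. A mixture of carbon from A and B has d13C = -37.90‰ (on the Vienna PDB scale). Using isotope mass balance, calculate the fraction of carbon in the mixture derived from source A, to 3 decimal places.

δ_A = (0.0111011/0.0111800 − 1)×1000 = (0.992943 − 1)×1000 = -7.057‰
δ_B = (0.0104201/0.0111800 − 1)×1000 = (0.932030 − 1)×1000 = -67.970‰
f_A = (δ_mix − δ_B)/(δ_A − δ_B) = (-37.90 − (-67.970))/(-7.057 − (-67.970))
f_A = 30.070 / 60.912 = 0.4937

0.494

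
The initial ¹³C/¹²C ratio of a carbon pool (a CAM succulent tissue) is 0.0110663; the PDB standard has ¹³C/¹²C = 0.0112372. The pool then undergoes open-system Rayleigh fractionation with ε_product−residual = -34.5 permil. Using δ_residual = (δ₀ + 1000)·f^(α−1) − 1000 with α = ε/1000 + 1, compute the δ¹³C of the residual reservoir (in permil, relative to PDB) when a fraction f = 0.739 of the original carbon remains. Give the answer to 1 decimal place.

δ₀ = (0.0110663/0.0112372 − 1)×1000 = (0.984792 − 1)×1000 = -15.208 permil
α − 1 = ε/1000 = -0.0345
f^(α−1) = 0.739^(-0.0345) = 1.010489
δ_res = (-15.208 + 1000) × 1.010489 − 1000 = 995.121 − 1000 = -4.88 permil

-4.9 permil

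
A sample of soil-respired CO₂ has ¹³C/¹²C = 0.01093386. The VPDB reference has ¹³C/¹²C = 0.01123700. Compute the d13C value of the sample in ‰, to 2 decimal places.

-26.98‰

d13C = (R_sample / R_standard − 1) × 1000
R_sample / R_standard = 0.01093386 / 0.01123700 = 0.973023
d13C = (0.973023 − 1) × 1000 = -26.977‰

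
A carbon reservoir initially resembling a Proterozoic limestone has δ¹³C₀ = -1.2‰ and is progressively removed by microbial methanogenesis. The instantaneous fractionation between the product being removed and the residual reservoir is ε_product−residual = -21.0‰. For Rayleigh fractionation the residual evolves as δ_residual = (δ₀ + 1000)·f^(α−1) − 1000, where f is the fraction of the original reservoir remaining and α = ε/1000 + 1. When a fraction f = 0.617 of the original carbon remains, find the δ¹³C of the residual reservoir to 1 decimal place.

Rayleigh residual: δ_res = (δ₀ + 1000)·f^(α−1) − 1000
α = ε/1000 + 1 = 0.97900, so α − 1 = -0.02100
f^(α−1) = 0.617^(-0.02100) = 1.010192
δ_res = (-1.2 + 1000) × 1.010192 − 1000 = 1008.980 − 1000 = 8.98‰

9.0‰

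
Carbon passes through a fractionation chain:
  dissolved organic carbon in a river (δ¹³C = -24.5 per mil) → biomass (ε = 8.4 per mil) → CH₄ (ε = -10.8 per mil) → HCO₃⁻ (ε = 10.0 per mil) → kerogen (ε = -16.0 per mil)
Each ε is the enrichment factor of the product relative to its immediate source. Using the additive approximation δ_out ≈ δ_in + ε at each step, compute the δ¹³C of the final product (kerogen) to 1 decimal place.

step 1: δ ≈ -24.5 + (8.4) = -16.1 per mil
step 2: δ ≈ -16.1 + (-10.8) = -26.9 per mil
step 3: δ ≈ -26.9 + (10.0) = -16.9 per mil
step 4: δ ≈ -16.9 + (-16.0) = -32.9 per mil

-32.9 per mil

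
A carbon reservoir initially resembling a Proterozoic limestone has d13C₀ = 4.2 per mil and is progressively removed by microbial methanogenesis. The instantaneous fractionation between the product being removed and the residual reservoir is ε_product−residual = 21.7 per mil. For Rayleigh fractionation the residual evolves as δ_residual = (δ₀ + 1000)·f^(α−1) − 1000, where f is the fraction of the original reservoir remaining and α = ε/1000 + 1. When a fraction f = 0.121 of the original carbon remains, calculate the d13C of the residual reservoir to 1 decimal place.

-40.8 per mil

Rayleigh residual: δ_res = (δ₀ + 1000)·f^(α−1) − 1000
α = ε/1000 + 1 = 1.02170, so α − 1 = 0.02170
f^(α−1) = 0.121^(0.02170) = 0.955205
δ_res = (4.2 + 1000) × 0.955205 − 1000 = 959.217 − 1000 = -40.78 per mil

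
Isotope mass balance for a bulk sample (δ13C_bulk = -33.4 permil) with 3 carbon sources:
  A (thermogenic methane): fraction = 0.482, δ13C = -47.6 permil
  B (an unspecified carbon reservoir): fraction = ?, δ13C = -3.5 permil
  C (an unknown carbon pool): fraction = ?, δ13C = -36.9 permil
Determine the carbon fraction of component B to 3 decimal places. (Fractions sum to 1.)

Let f_B and f_C be the unknown fractions; fractions sum to 1 so f_B + f_C = 0.518.
Mass balance: Σ fᵢ·δᵢ = δ_bulk ⇒ f_B·(-3.5) + f_C·(-36.9) = -33.4 − (-22.943) = -10.457
Substitute f_C = 0.518 − f_B:
f_B·(-3.5 − -36.9) = -10.457 − 0.518×(-36.9) = 8.657
f_B = 8.657 / 33.4 = 0.2592

0.259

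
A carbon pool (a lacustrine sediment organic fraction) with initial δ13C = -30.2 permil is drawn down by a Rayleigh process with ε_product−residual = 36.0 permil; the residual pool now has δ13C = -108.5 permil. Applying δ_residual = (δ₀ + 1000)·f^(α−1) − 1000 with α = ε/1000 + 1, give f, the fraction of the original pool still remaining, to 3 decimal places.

α − 1 = ε/1000 = 0.0360
(δ_res + 1000)/(δ₀ + 1000) = (-108.5 + 1000)/(-30.2 + 1000) = 891.5/969.8 = 0.919262
f = 0.919262^(1/0.0360) = exp(ln(0.919262)/0.0360) = exp(-0.08418/0.0360)
f = exp(-2.3385) = 0.0965

0.096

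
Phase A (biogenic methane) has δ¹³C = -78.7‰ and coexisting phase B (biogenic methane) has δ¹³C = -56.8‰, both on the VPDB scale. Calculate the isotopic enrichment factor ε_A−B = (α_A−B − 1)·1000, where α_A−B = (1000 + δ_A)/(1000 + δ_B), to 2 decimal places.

-23.22‰

α_A−B = (1000 + -78.7) / (1000 + -56.8) = 921.3 / 943.2 = 0.976781
ε_A−B = (0.976781 − 1) × 1000 = -23.219‰
(The approximation ε ≈ δ_A − δ_B would give -21.9‰.)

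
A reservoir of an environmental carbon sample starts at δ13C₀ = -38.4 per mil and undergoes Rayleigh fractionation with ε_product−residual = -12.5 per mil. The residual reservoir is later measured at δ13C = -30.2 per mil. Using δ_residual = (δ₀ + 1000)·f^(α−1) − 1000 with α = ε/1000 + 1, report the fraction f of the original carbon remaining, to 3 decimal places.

0.507

α − 1 = ε/1000 = -0.0125
(δ_res + 1000)/(δ₀ + 1000) = (-30.2 + 1000)/(-38.4 + 1000) = 969.8/961.6 = 1.008527
f = 1.008527^(1/-0.0125) = exp(ln(1.008527)/-0.0125) = exp(0.00849/-0.0125)
f = exp(-0.6793) = 0.5070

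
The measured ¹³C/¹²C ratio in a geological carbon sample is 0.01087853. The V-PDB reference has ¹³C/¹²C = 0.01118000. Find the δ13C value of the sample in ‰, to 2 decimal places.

-26.97‰

δ13C = (R_sample / R_standard − 1) × 1000
R_sample / R_standard = 0.01087853 / 0.01118000 = 0.973035
δ13C = (0.973035 − 1) × 1000 = -26.965‰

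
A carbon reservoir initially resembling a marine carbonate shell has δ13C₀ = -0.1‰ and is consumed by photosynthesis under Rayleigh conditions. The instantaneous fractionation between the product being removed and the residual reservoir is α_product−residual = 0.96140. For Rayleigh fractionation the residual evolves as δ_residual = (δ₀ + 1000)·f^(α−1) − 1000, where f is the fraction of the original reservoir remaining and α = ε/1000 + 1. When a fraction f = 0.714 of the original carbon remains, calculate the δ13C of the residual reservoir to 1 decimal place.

13.0‰

Rayleigh residual: δ_res = (δ₀ + 1000)·f^(α−1) − 1000
α − 1 = -0.03860
f^(α−1) = 0.714^(-0.03860) = 1.013088
δ_res = (-0.1 + 1000) × 1.013088 − 1000 = 1012.987 − 1000 = 12.99‰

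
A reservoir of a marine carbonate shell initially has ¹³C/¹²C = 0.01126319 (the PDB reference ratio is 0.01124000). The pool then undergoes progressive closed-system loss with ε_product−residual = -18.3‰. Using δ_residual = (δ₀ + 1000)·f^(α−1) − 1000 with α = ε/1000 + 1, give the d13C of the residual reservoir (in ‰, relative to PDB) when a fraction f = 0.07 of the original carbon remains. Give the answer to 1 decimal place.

δ₀ = (0.01126319/0.01124000 − 1)×1000 = (1.002063 − 1)×1000 = 2.063‰
α − 1 = ε/1000 = -0.0183
f^(α−1) = 0.07^(-0.0183) = 1.049868
δ_res = (2.063 + 1000) × 1.049868 − 1000 = 1052.034 − 1000 = 52.03‰

52.0‰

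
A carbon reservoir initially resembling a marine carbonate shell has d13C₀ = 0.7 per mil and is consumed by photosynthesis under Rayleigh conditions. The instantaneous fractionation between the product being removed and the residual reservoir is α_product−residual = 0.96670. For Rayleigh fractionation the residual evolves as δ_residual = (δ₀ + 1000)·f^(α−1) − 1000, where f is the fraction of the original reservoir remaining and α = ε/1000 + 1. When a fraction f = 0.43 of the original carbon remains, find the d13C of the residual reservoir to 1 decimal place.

Rayleigh residual: δ_res = (δ₀ + 1000)·f^(α−1) − 1000
α − 1 = -0.03330
f^(α−1) = 0.43^(-0.03330) = 1.028503
δ_res = (0.7 + 1000) × 1.028503 − 1000 = 1029.223 − 1000 = 29.22 per mil

29.2 per mil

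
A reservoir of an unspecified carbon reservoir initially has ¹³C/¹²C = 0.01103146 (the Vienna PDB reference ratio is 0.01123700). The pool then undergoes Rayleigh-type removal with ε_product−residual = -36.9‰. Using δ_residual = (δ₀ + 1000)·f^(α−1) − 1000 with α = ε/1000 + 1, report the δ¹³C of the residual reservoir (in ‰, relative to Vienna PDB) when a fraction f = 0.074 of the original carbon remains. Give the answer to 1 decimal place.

80.7‰

δ₀ = (0.01103146/0.01123700 − 1)×1000 = (0.981709 − 1)×1000 = -18.291‰
α − 1 = ε/1000 = -0.0369
f^(α−1) = 0.074^(-0.0369) = 1.100843
δ_res = (-18.291 + 1000) × 1.100843 − 1000 = 1080.707 − 1000 = 80.71‰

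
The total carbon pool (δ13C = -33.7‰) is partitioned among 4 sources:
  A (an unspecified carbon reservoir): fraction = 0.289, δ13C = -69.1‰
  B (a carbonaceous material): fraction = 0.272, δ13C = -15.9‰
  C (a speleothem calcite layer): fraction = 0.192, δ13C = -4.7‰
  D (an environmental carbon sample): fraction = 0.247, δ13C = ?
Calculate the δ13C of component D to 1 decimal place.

Isotope mass balance: δ_bulk = Σ fᵢ·δᵢ.
-33.7 = 0.289×(-69.1) + 0.272×(-15.9) + 0.192×(-4.7) + 0.247×δ_D
0.247·δ_D = -33.7 − (-25.197) = -8.503
δ_D = -8.503 / 0.247 = -34.42‰

-34.4‰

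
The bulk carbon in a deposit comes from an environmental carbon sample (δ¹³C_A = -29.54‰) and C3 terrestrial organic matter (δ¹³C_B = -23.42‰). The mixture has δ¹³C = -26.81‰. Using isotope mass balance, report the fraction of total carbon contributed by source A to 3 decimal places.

0.554

δ_mix = f_A·δ_A + (1 − f_A)·δ_B  ⇒  f_A = (δ_mix − δ_B)/(δ_A − δ_B)
f_A = (-26.81 − (-23.42)) / (-29.54 − (-23.42))
f_A = -3.39 / -6.12 = 0.5539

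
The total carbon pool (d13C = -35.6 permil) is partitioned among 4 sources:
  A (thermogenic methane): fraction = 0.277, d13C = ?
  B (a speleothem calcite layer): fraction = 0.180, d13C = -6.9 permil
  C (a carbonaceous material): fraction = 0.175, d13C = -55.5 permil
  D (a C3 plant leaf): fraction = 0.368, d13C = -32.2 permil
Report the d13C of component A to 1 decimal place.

-46.2 permil

Isotope mass balance: δ_bulk = Σ fᵢ·δᵢ.
-35.6 = 0.277×δ_A + 0.180×(-6.9) + 0.175×(-55.5) + 0.368×(-32.2)
0.277·δ_A = -35.6 − (-22.804) = -12.796
δ_A = -12.796 / 0.277 = -46.19 permil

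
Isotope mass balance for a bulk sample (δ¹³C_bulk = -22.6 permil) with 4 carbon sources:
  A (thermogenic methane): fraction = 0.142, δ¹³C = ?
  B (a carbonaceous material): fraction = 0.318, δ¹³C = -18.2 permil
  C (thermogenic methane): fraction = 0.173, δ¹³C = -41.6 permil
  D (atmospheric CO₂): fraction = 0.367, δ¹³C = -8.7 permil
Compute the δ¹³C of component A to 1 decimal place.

Isotope mass balance: δ_bulk = Σ fᵢ·δᵢ.
-22.6 = 0.142×δ_A + 0.318×(-18.2) + 0.173×(-41.6) + 0.367×(-8.7)
0.142·δ_A = -22.6 − (-16.177) = -6.423
δ_A = -6.423 / 0.142 = -45.23 permil

-45.2 permil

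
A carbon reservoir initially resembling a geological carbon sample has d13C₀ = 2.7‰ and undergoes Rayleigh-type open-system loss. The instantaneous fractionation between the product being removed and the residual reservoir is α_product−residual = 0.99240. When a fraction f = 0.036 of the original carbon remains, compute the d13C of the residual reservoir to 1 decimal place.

28.4‰

Rayleigh residual: δ_res = (δ₀ + 1000)·f^(α−1) − 1000
α − 1 = -0.00760
f^(α−1) = 0.036^(-0.00760) = 1.025586
δ_res = (2.7 + 1000) × 1.025586 − 1000 = 1028.355 − 1000 = 28.36‰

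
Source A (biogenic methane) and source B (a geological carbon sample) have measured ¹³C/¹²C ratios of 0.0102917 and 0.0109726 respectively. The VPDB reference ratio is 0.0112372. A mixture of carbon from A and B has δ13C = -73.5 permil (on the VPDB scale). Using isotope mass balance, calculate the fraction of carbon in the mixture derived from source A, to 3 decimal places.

0.824

δ_A = (0.0102917/0.0112372 − 1)×1000 = (0.915860 − 1)×1000 = -84.140 permil
δ_B = (0.0109726/0.0112372 − 1)×1000 = (0.976453 − 1)×1000 = -23.547 permil
f_A = (δ_mix − δ_B)/(δ_A − δ_B) = (-73.5 − (-23.547))/(-84.140 − (-23.547))
f_A = -49.953 / -60.593 = 0.8244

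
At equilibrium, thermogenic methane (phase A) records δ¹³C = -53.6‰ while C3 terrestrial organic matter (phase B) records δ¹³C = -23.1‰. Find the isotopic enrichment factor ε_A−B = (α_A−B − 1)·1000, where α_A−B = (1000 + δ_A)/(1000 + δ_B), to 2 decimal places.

-31.22‰

α_A−B = (1000 + -53.6) / (1000 + -23.1) = 946.4 / 976.9 = 0.968779
ε_A−B = (0.968779 − 1) × 1000 = -31.221‰
(The approximation ε ≈ δ_A − δ_B would give -30.5‰.)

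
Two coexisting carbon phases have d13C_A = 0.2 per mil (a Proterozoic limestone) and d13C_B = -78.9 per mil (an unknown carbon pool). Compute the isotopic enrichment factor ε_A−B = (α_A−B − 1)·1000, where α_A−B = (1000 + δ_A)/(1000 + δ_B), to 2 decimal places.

85.88 per mil

α_A−B = (1000 + 0.2) / (1000 + -78.9) = 1000.2 / 921.1 = 1.085876
ε_A−B = (1.085876 − 1) × 1000 = 85.876 per mil
(The approximation ε ≈ δ_A − δ_B would give 79.1 per mil.)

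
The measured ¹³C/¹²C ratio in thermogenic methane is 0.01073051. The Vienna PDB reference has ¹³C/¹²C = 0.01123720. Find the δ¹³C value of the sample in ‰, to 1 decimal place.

-45.1‰

δ¹³C = (R_sample / R_standard − 1) × 1000
R_sample / R_standard = 0.01073051 / 0.01123720 = 0.954910
δ¹³C = (0.954910 − 1) × 1000 = -45.09‰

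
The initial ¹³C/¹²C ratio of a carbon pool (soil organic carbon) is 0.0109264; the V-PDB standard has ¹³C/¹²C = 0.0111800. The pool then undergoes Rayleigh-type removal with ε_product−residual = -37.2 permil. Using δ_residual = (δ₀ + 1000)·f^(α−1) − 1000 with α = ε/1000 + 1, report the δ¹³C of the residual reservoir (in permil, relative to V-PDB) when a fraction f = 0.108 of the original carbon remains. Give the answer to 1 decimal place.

δ₀ = (0.0109264/0.0111800 − 1)×1000 = (0.977317 − 1)×1000 = -22.683 permil
α − 1 = ε/1000 = -0.0372
f^(α−1) = 0.108^(-0.0372) = 1.086317
δ_res = (-22.683 + 1000) × 1.086317 − 1000 = 1061.676 − 1000 = 61.68 permil

61.7 permil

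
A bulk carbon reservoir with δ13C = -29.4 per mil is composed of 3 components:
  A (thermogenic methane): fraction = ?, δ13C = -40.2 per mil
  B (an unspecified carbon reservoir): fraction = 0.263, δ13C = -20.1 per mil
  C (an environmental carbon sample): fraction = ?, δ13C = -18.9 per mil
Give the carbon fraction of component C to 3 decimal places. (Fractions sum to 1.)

Let f_C and f_A be the unknown fractions; fractions sum to 1 so f_C + f_A = 0.737.
Mass balance: Σ fᵢ·δᵢ = δ_bulk ⇒ f_C·(-18.9) + f_A·(-40.2) = -29.4 − (-5.286) = -24.114
Substitute f_A = 0.737 − f_C:
f_C·(-18.9 − -40.2) = -24.114 − 0.737×(-40.2) = 5.514
f_C = 5.514 / 21.3 = 0.2589

0.259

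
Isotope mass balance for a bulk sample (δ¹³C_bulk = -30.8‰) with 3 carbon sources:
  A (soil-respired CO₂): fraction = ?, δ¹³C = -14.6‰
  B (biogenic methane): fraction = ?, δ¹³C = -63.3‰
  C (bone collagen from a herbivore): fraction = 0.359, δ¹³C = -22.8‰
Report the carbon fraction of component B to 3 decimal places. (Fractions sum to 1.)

0.272

Let f_B and f_A be the unknown fractions; fractions sum to 1 so f_B + f_A = 0.641.
Mass balance: Σ fᵢ·δᵢ = δ_bulk ⇒ f_B·(-63.3) + f_A·(-14.6) = -30.8 − (-8.185) = -22.615
Substitute f_A = 0.641 − f_B:
f_B·(-63.3 − -14.6) = -22.615 − 0.641×(-14.6) = -13.256
f_B = -13.256 / -48.7 = 0.2722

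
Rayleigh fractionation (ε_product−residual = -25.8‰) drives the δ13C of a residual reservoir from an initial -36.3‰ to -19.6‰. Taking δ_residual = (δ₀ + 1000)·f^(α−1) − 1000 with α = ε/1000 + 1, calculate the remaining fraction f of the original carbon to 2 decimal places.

α − 1 = ε/1000 = -0.0258
(δ_res + 1000)/(δ₀ + 1000) = (-19.6 + 1000)/(-36.3 + 1000) = 980.4/963.7 = 1.017329
f = 1.017329^(1/-0.0258) = exp(ln(1.017329)/-0.0258) = exp(0.01718/-0.0258)
f = exp(-0.6659) = 0.5138

0.51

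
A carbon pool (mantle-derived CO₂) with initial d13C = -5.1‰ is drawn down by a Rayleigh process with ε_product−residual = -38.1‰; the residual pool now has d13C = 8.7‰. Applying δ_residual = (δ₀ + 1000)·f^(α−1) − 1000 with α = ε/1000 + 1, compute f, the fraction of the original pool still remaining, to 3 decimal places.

0.697

α − 1 = ε/1000 = -0.0381
(δ_res + 1000)/(δ₀ + 1000) = (8.7 + 1000)/(-5.1 + 1000) = 1008.7/994.9 = 1.013871
f = 1.013871^(1/-0.0381) = exp(ln(1.013871)/-0.0381) = exp(0.01378/-0.0381)
f = exp(-0.3616) = 0.6966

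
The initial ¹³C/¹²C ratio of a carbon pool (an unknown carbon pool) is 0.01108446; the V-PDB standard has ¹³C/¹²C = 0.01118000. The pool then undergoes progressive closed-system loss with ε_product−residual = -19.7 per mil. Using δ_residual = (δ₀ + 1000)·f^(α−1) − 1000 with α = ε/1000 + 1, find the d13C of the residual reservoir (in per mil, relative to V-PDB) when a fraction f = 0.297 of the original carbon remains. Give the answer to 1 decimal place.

15.5 per mil

δ₀ = (0.01108446/0.01118000 − 1)×1000 = (0.991454 − 1)×1000 = -8.546 per mil
α − 1 = ε/1000 = -0.0197
f^(α−1) = 0.297^(-0.0197) = 1.024205
δ_res = (-8.546 + 1000) × 1.024205 − 1000 = 1015.452 − 1000 = 15.45 per mil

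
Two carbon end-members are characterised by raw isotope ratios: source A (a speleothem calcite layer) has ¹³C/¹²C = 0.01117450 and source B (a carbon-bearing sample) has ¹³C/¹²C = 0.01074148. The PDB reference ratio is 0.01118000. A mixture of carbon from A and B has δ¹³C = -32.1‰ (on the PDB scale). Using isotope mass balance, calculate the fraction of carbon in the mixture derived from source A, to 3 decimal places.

δ_A = (0.01117450/0.01118000 − 1)×1000 = (0.999508 − 1)×1000 = -0.492‰
δ_B = (0.01074148/0.01118000 − 1)×1000 = (0.960776 − 1)×1000 = -39.224‰
f_A = (δ_mix − δ_B)/(δ_A − δ_B) = (-32.1 − (-39.224))/(-0.492 − (-39.224))
f_A = 7.124 / 38.732 = 0.1839

0.184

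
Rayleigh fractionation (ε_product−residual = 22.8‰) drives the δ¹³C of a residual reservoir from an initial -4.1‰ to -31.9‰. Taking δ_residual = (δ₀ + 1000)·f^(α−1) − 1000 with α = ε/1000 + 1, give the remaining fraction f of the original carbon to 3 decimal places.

α − 1 = ε/1000 = 0.0228
(δ_res + 1000)/(δ₀ + 1000) = (-31.9 + 1000)/(-4.1 + 1000) = 968.1/995.9 = 0.972086
f = 0.972086^(1/0.0228) = exp(ln(0.972086)/0.0228) = exp(-0.02831/0.0228)
f = exp(-1.2417) = 0.2889

0.289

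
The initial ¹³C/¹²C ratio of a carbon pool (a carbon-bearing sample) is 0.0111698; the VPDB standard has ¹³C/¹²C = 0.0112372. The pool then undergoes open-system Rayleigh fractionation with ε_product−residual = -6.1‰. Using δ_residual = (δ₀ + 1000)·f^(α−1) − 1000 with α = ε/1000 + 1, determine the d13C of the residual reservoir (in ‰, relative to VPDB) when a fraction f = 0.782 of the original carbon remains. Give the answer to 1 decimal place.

-4.5‰

δ₀ = (0.0111698/0.0112372 − 1)×1000 = (0.994002 − 1)×1000 = -5.998‰
α − 1 = ε/1000 = -0.0061
f^(α−1) = 0.782^(-0.0061) = 1.001501
δ_res = (-5.998 + 1000) × 1.001501 − 1000 = 995.494 − 1000 = -4.51‰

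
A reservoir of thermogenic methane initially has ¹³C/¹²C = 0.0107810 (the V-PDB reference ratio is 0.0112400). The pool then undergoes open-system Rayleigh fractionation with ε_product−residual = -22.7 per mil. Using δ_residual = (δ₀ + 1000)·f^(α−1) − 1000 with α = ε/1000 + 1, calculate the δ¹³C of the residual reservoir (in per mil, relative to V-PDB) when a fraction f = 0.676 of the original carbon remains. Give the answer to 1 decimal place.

δ₀ = (0.0107810/0.0112400 − 1)×1000 = (0.959164 − 1)×1000 = -40.836 per mil
α − 1 = ε/1000 = -0.0227
f^(α−1) = 0.676^(-0.0227) = 1.008928
δ_res = (-40.836 + 1000) × 1.008928 − 1000 = 967.727 − 1000 = -32.27 per mil

-32.3 per mil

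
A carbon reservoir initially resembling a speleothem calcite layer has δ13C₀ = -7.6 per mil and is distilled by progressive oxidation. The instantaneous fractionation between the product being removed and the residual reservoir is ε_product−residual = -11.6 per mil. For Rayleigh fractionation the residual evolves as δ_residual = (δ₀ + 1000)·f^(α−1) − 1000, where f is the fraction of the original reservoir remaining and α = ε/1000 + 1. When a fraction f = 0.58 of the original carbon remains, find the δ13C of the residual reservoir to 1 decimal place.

Rayleigh residual: δ_res = (δ₀ + 1000)·f^(α−1) − 1000
α = ε/1000 + 1 = 0.98840, so α − 1 = -0.01160
f^(α−1) = 0.58^(-0.01160) = 1.006339
δ_res = (-7.6 + 1000) × 1.006339 − 1000 = 998.691 − 1000 = -1.31 per mil

-1.3 per mil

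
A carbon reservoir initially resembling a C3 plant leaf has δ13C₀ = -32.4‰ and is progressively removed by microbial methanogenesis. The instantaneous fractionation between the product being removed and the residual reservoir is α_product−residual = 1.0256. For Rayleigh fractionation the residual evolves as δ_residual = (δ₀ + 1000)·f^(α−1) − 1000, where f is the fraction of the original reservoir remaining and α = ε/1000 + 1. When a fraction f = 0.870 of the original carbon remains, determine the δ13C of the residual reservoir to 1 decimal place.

Rayleigh residual: δ_res = (δ₀ + 1000)·f^(α−1) − 1000
α − 1 = 0.02560
f^(α−1) = 0.870^(0.02560) = 0.996441
δ_res = (-32.4 + 1000) × 0.996441 − 1000 = 964.157 − 1000 = -35.84‰

-35.8‰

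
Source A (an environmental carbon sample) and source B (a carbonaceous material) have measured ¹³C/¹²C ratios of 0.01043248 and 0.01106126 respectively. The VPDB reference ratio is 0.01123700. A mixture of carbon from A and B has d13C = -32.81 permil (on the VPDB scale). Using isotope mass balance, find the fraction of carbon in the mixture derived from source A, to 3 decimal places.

δ_A = (0.01043248/0.01123700 − 1)×1000 = (0.928404 − 1)×1000 = -71.596 permil
δ_B = (0.01106126/0.01123700 − 1)×1000 = (0.984361 − 1)×1000 = -15.639 permil
f_A = (δ_mix − δ_B)/(δ_A − δ_B) = (-32.81 − (-15.639))/(-71.596 − (-15.639))
f_A = -17.171 / -55.956 = 0.3069

0.307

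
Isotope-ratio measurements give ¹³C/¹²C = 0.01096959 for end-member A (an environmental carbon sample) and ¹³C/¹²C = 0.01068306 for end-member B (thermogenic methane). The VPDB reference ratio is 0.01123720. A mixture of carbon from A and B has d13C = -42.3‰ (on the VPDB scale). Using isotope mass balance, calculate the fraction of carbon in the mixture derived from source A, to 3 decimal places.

δ_A = (0.01096959/0.01123720 − 1)×1000 = (0.976185 − 1)×1000 = -23.815‰
δ_B = (0.01068306/0.01123720 − 1)×1000 = (0.950687 − 1)×1000 = -49.313‰
f_A = (δ_mix − δ_B)/(δ_A − δ_B) = (-42.3 − (-49.313))/(-23.815 − (-49.313))
f_A = 7.013 / 25.498 = 0.2750

0.275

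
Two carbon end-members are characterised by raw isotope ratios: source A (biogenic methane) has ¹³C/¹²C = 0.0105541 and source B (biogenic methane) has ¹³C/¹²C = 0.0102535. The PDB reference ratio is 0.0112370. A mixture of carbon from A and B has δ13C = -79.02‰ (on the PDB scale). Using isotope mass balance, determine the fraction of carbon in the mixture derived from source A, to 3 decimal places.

0.318

δ_A = (0.0105541/0.0112370 − 1)×1000 = (0.939228 − 1)×1000 = -60.772‰
δ_B = (0.0102535/0.0112370 − 1)×1000 = (0.912477 − 1)×1000 = -87.523‰
f_A = (δ_mix − δ_B)/(δ_A − δ_B) = (-79.02 − (-87.523))/(-60.772 − (-87.523))
f_A = 8.503 / 26.751 = 0.3179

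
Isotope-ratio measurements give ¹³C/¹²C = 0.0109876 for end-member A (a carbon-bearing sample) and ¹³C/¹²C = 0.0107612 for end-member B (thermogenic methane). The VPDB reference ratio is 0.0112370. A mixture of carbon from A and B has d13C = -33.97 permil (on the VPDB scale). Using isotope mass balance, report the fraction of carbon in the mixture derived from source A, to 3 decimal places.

δ_A = (0.0109876/0.0112370 − 1)×1000 = (0.977805 − 1)×1000 = -22.195 permil
δ_B = (0.0107612/0.0112370 − 1)×1000 = (0.957658 − 1)×1000 = -42.342 permil
f_A = (δ_mix − δ_B)/(δ_A − δ_B) = (-33.97 − (-42.342))/(-22.195 − (-42.342))
f_A = 8.372 / 20.148 = 0.4155

0.416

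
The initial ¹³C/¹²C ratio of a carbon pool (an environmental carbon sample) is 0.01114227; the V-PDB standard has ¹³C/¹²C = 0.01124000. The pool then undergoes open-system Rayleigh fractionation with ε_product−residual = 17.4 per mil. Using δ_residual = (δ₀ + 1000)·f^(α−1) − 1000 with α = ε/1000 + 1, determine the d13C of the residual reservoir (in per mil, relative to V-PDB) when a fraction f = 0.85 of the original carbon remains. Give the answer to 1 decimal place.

δ₀ = (0.01114227/0.01124000 − 1)×1000 = (0.991305 − 1)×1000 = -8.695 per mil
α − 1 = ε/1000 = 0.0174
f^(α−1) = 0.85^(0.0174) = 0.997176
δ_res = (-8.695 + 1000) × 0.997176 − 1000 = 988.506 − 1000 = -11.49 per mil

-11.5 per mil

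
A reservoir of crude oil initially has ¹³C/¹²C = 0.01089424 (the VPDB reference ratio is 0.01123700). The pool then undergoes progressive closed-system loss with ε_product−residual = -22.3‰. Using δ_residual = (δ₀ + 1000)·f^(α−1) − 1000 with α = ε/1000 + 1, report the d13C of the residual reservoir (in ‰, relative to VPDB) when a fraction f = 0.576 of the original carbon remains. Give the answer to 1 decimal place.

-18.5‰

δ₀ = (0.01089424/0.01123700 − 1)×1000 = (0.969497 − 1)×1000 = -30.503‰
α − 1 = ε/1000 = -0.0223
f^(α−1) = 0.576^(-0.0223) = 1.012378
δ_res = (-30.503 + 1000) × 1.012378 − 1000 = 981.497 − 1000 = -18.50‰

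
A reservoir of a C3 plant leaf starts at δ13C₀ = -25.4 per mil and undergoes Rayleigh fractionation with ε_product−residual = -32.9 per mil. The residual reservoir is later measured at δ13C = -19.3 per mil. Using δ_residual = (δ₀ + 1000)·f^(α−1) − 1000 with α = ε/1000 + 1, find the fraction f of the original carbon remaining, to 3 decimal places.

α − 1 = ε/1000 = -0.0329
(δ_res + 1000)/(δ₀ + 1000) = (-19.3 + 1000)/(-25.4 + 1000) = 980.7/974.6 = 1.006259
f = 1.006259^(1/-0.0329) = exp(ln(1.006259)/-0.0329) = exp(0.00624/-0.0329)
f = exp(-0.1896) = 0.8272

0.827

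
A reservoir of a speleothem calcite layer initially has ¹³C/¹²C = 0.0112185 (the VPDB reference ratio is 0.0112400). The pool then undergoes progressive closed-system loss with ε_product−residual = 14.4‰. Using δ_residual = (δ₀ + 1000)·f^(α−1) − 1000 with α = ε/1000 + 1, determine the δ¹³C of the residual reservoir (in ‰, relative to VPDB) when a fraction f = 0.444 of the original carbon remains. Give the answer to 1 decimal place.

-13.5‰

δ₀ = (0.0112185/0.0112400 − 1)×1000 = (0.998087 − 1)×1000 = -1.913‰
α − 1 = ε/1000 = 0.0144
f^(α−1) = 0.444^(0.0144) = 0.988376
δ_res = (-1.913 + 1000) × 0.988376 − 1000 = 986.486 − 1000 = -13.51‰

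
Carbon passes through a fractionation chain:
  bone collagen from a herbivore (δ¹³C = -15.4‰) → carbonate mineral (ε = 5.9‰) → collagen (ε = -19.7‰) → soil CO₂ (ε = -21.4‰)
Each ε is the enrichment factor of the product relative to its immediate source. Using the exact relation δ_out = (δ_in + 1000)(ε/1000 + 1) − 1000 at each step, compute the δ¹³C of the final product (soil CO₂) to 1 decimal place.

step 1: δ = (-15.40 + 1000)·(5.9/1000 + 1) − 1000 = -9.59‰
step 2: δ = (-9.59 + 1000)·(-19.7/1000 + 1) − 1000 = -29.10‰
step 3: δ = (-29.10 + 1000)·(-21.4/1000 + 1) − 1000 = -49.88‰

-49.9‰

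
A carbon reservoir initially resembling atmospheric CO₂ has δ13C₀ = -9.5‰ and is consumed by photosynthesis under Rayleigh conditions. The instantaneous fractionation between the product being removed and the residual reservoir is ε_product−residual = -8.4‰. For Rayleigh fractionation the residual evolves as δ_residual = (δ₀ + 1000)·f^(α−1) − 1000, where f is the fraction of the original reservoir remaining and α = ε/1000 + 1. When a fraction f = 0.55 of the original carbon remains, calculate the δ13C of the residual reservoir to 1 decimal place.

-4.5‰

Rayleigh residual: δ_res = (δ₀ + 1000)·f^(α−1) − 1000
α = ε/1000 + 1 = 0.99160, so α − 1 = -0.00840
f^(α−1) = 0.55^(-0.00840) = 1.005034
δ_res = (-9.5 + 1000) × 1.005034 − 1000 = 995.487 − 1000 = -4.51‰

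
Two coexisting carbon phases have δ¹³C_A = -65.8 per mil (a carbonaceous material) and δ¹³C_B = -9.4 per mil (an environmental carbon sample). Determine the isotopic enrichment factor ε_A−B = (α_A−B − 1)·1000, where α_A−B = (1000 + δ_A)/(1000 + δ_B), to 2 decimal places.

-56.94 per mil

α_A−B = (1000 + -65.8) / (1000 + -9.4) = 934.2 / 990.6 = 0.943065
ε_A−B = (0.943065 − 1) × 1000 = -56.935 per mil
(The approximation ε ≈ δ_A − δ_B would give -56.4 per mil.)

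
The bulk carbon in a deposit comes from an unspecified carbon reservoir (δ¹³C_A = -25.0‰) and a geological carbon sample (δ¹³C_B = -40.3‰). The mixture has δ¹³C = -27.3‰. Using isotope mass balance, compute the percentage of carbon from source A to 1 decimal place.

δ_mix = f_A·δ_A + (1 − f_A)·δ_B  ⇒  f_A = (δ_mix − δ_B)/(δ_A − δ_B)
f_A = (-27.3 − (-40.3)) / (-25.0 − (-40.3))
f_A = 13.0 / 15.3 = 0.8497

85.0%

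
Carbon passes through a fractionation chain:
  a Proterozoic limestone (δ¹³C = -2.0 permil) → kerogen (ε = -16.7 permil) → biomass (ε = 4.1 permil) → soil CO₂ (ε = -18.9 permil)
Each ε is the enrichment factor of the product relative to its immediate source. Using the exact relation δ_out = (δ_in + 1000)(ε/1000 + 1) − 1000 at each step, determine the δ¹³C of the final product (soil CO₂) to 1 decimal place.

-33.3 permil

step 1: δ = (-2.00 + 1000)·(-16.7/1000 + 1) − 1000 = -18.67 permil
step 2: δ = (-18.67 + 1000)·(4.1/1000 + 1) − 1000 = -14.64 permil
step 3: δ = (-14.64 + 1000)·(-18.9/1000 + 1) − 1000 = -33.27 permil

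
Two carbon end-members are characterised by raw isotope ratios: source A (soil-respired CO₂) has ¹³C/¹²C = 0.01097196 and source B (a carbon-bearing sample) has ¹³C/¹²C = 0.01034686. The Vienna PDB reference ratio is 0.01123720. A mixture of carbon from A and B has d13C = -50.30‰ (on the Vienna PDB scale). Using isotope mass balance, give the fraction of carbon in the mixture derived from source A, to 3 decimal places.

δ_A = (0.01097196/0.01123720 − 1)×1000 = (0.976396 − 1)×1000 = -23.604‰
δ_B = (0.01034686/0.01123720 − 1)×1000 = (0.920769 − 1)×1000 = -79.231‰
f_A = (δ_mix − δ_B)/(δ_A − δ_B) = (-50.30 − (-79.231))/(-23.604 − (-79.231))
f_A = 28.931 / 55.628 = 0.5201

0.520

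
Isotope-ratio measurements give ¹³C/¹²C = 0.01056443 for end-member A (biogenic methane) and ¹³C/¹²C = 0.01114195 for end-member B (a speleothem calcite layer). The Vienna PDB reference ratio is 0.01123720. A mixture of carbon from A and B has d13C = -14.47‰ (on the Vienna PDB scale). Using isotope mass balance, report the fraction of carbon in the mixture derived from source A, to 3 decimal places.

δ_A = (0.01056443/0.01123720 − 1)×1000 = (0.940130 − 1)×1000 = -59.870‰
δ_B = (0.01114195/0.01123720 − 1)×1000 = (0.991524 − 1)×1000 = -8.476‰
f_A = (δ_mix − δ_B)/(δ_A − δ_B) = (-14.47 − (-8.476))/(-59.870 − (-8.476))
f_A = -5.994 / -51.394 = 0.1166

0.117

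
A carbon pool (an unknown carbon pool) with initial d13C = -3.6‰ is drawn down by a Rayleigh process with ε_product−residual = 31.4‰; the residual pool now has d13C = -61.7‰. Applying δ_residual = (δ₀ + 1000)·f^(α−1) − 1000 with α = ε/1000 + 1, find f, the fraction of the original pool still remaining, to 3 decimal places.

0.148

α − 1 = ε/1000 = 0.0314
(δ_res + 1000)/(δ₀ + 1000) = (-61.7 + 1000)/(-3.6 + 1000) = 938.3/996.4 = 0.941690
f = 0.941690^(1/0.0314) = exp(ln(0.941690)/0.0314) = exp(-0.06008/0.0314)
f = exp(-1.9133) = 0.1476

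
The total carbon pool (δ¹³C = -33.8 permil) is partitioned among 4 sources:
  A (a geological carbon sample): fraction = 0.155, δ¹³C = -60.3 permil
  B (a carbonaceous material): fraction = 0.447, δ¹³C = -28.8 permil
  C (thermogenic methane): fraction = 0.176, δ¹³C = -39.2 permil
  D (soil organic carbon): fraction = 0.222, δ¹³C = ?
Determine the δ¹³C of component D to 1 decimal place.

Isotope mass balance: δ_bulk = Σ fᵢ·δᵢ.
-33.8 = 0.155×(-60.3) + 0.447×(-28.8) + 0.176×(-39.2) + 0.222×δ_D
0.222·δ_D = -33.8 − (-29.119) = -4.681
δ_D = -4.681 / 0.222 = -21.08 permil

-21.1 permil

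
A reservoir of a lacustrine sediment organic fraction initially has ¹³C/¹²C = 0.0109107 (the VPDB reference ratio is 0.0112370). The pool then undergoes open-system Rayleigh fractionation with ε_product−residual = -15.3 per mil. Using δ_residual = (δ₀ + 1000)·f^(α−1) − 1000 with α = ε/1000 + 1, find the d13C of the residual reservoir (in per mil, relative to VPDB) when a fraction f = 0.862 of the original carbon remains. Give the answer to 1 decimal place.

δ₀ = (0.0109107/0.0112370 − 1)×1000 = (0.970962 − 1)×1000 = -29.038 per mil
α − 1 = ε/1000 = -0.0153
f^(α−1) = 0.862^(-0.0153) = 1.002275
δ_res = (-29.038 + 1000) × 1.002275 − 1000 = 973.171 − 1000 = -26.83 per mil

-26.8 per mil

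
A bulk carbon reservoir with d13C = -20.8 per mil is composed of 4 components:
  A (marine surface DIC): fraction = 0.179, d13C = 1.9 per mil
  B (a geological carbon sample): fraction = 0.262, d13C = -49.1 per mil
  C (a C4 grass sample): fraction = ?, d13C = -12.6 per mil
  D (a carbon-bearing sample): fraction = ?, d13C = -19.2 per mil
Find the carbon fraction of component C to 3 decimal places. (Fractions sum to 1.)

0.372

Let f_C and f_D be the unknown fractions; fractions sum to 1 so f_C + f_D = 0.559.
Mass balance: Σ fᵢ·δᵢ = δ_bulk ⇒ f_C·(-12.6) + f_D·(-19.2) = -20.8 − (-12.524) = -8.276
Substitute f_D = 0.559 − f_C:
f_C·(-12.6 − -19.2) = -8.276 − 0.559×(-19.2) = 2.457
f_C = 2.457 / 6.6 = 0.3723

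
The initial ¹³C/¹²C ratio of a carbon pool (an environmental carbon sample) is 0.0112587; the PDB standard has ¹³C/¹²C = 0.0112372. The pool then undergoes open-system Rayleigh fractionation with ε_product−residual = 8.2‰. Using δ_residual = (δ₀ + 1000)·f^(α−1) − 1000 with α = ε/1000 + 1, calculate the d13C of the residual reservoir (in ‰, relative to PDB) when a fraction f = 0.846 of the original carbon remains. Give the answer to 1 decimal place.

0.5‰

δ₀ = (0.0112587/0.0112372 − 1)×1000 = (1.001913 − 1)×1000 = 1.913‰
α − 1 = ε/1000 = 0.0082
f^(α−1) = 0.846^(0.0082) = 0.998630
δ_res = (1.913 + 1000) × 0.998630 − 1000 = 1000.540 − 1000 = 0.54‰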